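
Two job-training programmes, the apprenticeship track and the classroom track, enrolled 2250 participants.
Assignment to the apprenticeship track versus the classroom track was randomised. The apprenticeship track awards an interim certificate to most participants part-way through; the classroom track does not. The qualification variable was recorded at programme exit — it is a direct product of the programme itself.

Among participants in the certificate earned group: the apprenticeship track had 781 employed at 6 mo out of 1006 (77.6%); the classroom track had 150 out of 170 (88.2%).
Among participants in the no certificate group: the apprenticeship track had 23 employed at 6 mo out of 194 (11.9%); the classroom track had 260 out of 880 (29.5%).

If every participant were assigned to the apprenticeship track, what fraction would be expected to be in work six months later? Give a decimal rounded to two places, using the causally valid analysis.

0.67

Because the programme influences qualification attained during the programme, qualification attained during the programme is a post-treatment mediator, not a confounder. Stratifying on it would bias the estimate; the causal effect is the crude pooled difference.
So P(outcome | do(the apprenticeship track)) is just the pooled rate for the apprenticeship track: 804/1200 = 0.670.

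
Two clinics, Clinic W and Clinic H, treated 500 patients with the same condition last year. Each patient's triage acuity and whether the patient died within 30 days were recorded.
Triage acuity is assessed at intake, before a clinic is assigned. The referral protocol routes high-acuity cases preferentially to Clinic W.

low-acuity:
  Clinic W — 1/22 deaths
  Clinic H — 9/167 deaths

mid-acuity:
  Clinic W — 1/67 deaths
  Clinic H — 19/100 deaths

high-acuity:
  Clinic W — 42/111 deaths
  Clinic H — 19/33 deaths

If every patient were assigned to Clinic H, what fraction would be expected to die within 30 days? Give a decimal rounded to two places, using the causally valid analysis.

0.25

Triage acuity satisfies the back-door criterion: it is not a descendant of the clinic, and it blocks the spurious path from clinic to outcome. Adjusting for it (i.e., using the within-triage acuity rates) gives the causal effect.
Standardising Clinic H to the population triage acuity mix: 0.378·9/167 + 0.334·19/100 + 0.288·19/33 = 0.250.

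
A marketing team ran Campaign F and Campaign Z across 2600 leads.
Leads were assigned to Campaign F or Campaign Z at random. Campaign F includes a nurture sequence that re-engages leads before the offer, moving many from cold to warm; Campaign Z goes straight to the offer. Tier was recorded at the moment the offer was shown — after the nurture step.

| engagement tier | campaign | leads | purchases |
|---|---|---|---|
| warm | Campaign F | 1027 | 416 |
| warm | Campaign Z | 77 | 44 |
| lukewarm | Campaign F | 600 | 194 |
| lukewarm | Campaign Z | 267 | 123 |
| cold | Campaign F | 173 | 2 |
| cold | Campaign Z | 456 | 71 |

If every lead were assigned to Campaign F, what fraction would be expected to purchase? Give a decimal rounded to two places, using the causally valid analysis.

0.34

Engagement tier is recorded after the campaign and is itself shifted by it — it sits on the causal path from campaign to outcome. Conditioning on a mediator would strip out part of the effect we want; the pooled comparison gives the total causal effect.
So P(outcome | do(Campaign F)) is just the pooled rate for Campaign F: 612/1800 = 0.340.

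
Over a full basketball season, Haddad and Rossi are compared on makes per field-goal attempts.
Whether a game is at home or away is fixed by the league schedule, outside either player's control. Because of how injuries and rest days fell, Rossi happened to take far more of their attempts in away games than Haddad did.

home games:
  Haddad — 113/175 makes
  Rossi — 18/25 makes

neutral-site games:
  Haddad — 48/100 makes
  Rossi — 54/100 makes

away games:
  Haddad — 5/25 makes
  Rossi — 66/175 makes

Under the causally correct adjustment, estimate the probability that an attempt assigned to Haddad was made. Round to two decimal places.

Game venue is set before the player has any effect — it is not caused by the player — and it independently drives the outcome. That makes it a confounder, so the causal comparison is within game venue levels.
Standardising Haddad to the population game venue mix: 0.333·113/175 + 0.333·48/100 + 0.333·5/25 = 0.442.

0.44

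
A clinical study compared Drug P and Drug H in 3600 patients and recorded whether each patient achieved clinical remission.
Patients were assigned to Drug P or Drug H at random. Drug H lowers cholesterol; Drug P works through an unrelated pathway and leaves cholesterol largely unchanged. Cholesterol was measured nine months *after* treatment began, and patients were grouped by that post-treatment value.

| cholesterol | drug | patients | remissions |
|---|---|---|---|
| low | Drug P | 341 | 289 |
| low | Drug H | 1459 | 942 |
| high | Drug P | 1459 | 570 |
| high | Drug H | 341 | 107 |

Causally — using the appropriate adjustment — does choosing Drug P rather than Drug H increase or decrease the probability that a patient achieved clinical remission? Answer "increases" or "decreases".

Within every cholesterol level Drug P has the higher rate, yet pooled Drug H does — Simpson's reversal.
Cholesterol here is a post-treatment variable shaped by the drug; conditioning on it would introduce bias rather than remove it. The overall comparison is the causal one.
Pooled: Drug P 47.7% vs Drug H 58.3%; Drug H is higher overall.

decreases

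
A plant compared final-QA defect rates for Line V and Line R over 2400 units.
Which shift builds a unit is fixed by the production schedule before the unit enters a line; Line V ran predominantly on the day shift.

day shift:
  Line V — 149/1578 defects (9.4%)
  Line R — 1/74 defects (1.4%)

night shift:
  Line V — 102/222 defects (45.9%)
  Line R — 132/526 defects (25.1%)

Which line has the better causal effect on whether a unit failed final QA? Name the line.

Line R

Within every shift level Line R has the lower rate, yet pooled Line V does — Simpson's reversal.
Since shift is a pre-existing factor (not a product of the line) and it affects the outcome on its own, it is a confounder. The stratified rates, not the pooled rate, identify the causal effect.
Within each level — day shift: 9.4% vs 1.4%; night shift: 45.9% vs 25.1% — Line R is lower every time.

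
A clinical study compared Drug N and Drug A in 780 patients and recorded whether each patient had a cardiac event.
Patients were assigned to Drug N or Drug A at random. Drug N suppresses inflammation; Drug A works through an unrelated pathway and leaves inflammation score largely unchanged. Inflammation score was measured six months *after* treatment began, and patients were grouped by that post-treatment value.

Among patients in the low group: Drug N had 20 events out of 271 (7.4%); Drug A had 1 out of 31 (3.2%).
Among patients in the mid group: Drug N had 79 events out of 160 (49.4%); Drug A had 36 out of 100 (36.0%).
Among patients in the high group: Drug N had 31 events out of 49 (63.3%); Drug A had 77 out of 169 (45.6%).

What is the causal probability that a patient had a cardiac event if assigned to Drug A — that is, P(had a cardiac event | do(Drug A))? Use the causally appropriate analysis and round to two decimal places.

The inflammation score-specific comparison favours Drug A throughout, but the pooled figures favour Drug N. The question is whether to condition on inflammation score.
Stratifying would compare drugs among patients the drugs themselves sorted into inflammation score groups — a form of selection on an intermediate. The unconditioned pooled rates give the total causal effect.
So P(outcome | do(Drug A)) is just the pooled rate for Drug A: 114/300 = 0.380.

0.38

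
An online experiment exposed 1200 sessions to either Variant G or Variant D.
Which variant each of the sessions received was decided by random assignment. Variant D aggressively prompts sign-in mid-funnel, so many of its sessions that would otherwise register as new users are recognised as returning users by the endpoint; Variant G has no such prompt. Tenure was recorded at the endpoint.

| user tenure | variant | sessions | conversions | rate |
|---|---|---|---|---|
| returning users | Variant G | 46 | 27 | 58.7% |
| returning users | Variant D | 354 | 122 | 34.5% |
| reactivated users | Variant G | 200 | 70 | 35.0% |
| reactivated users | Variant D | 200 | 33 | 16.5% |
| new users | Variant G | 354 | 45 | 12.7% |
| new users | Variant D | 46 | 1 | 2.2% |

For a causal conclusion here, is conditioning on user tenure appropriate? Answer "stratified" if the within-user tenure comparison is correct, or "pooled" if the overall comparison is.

pooled

User tenure is downstream of the variant. One should not condition on a consequence of treatment, so the overall rates are the right comparison.
Pooled: Variant G 23.7% vs Variant D 26.0%; Variant D is higher overall.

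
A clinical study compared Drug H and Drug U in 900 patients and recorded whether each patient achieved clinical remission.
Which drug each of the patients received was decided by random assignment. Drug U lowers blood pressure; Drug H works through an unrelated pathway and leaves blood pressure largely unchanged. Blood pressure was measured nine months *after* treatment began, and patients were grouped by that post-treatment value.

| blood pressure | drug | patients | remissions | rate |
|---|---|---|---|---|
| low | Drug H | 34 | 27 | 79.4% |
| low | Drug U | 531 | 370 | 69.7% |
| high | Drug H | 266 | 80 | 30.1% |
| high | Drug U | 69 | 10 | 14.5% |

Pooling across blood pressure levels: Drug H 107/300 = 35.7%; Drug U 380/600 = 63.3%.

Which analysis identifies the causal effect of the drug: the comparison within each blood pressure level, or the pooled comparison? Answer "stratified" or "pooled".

pooled

The blood pressure-specific comparison favours Drug H throughout, but the pooled figures favour Drug U. The question is whether to condition on blood pressure.
Blood pressure here is a post-treatment variable shaped by the drug; conditioning on it would introduce bias rather than remove it. The overall comparison is the causal one.
Pooled: Drug H 35.7% vs Drug U 63.3%; Drug U is higher overall.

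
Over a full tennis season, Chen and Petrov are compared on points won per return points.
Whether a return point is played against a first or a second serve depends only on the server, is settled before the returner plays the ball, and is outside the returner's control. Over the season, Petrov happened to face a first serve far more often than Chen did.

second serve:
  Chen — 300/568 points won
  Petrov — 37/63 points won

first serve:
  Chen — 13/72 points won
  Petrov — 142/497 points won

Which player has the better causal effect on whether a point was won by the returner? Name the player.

The serve type-specific comparison favours Petrov throughout, but the pooled figures favour Chen. The question is whether to condition on serve type.
Here serve type is a common cause — it drives both which player a case falls under and the outcome. The crude comparison mixes populations; the stratum-specific rates are the causally relevant ones.
Within each level — second serve: 52.8% vs 58.7%; first serve: 18.1% vs 28.6% — Petrov is higher every time.

Petrov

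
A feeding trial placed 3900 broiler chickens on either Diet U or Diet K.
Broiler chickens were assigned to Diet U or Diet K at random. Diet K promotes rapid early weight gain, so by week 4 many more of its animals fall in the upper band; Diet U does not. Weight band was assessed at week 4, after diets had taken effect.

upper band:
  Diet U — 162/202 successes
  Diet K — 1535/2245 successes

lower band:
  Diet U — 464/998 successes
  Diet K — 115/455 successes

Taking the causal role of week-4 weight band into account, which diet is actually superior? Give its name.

Diet K

The week-4 weight band-specific comparison favours Diet U throughout, but the pooled figures favour Diet K. The question is whether to condition on week-4 weight band.
Week-4 weight band lies on the pathway diet → week-4 weight band → outcome, so adjusting for it blocks the indirect effect. For the total causal effect of diet, use the unadjusted pooled rates.
Pooled: Diet U 52.2% vs Diet K 61.1%; Diet K is higher overall.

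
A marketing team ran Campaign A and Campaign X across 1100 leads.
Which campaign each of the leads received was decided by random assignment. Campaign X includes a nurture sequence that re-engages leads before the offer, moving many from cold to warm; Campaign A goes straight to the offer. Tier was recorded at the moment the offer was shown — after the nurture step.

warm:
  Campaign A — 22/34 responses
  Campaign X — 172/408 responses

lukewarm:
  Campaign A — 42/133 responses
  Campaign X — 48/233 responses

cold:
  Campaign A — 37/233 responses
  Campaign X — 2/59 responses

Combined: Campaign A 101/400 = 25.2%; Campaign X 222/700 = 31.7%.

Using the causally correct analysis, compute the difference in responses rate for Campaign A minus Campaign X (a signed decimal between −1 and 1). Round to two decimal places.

Because the campaign influences engagement tier, engagement tier is a post-treatment mediator, not a confounder. Stratifying on it would bias the estimate; the causal effect is the crude pooled difference.
The causal difference is the pooled difference: 0.253 − 0.317 = -0.065.

-0.06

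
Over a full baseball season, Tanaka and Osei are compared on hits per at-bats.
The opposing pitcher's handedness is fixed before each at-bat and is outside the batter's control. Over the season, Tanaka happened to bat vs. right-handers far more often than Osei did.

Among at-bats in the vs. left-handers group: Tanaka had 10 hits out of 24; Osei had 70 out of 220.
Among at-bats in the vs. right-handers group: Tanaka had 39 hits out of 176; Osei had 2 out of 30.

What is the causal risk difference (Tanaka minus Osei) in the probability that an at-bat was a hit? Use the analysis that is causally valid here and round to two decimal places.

+0.12

The pitcher handedness-specific comparison favours Tanaka throughout, but the pooled figures favour Osei. The question is whether to condition on pitcher handedness.
Since pitcher handedness is a pre-existing factor (not a product of the player) and it affects the outcome on its own, it is a confounder. The stratified rates, not the pooled rate, identify the causal effect.
Adjusting over the population distribution of pitcher handedness: 0.542·(0.417−0.318) + 0.458·(0.222−0.067) = +0.124.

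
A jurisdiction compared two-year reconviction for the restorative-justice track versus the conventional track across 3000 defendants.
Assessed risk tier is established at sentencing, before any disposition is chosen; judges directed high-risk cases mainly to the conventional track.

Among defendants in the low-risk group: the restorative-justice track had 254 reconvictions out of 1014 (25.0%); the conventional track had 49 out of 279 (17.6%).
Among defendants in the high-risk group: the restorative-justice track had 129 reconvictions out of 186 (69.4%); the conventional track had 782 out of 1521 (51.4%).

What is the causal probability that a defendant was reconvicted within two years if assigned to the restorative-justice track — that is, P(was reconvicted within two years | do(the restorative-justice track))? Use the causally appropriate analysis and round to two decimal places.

the conventional track is lower inside every assessed risk tier stratum but the restorative-justice track is lower in aggregate. Whether to stratify depends on how assessed risk tier relates to the disposition.
Nothing the disposition does changes assessed risk tier; the imbalance is an allocation artefact. With assessed risk tier also predicting the outcome, the pooled figure is confounded, and the within-stratum comparison is the causal one.
Standardising the restorative-justice track to the population assessed risk tier mix: 0.431·254/1014 + 0.569·129/186 = 0.503.

0.50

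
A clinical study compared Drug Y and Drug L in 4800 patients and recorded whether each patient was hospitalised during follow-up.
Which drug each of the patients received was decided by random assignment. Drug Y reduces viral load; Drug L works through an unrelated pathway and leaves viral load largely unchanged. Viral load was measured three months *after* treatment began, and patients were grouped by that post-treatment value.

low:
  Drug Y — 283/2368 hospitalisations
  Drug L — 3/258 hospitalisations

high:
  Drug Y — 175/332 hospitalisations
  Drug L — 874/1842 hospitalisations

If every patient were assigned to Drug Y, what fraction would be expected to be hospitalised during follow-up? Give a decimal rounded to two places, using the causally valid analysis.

Viral load is downstream of the drug. One should not condition on a consequence of treatment, so the overall rates are the right comparison.
So P(outcome | do(Drug Y)) is just the pooled rate for Drug Y: 458/2700 = 0.170.

0.17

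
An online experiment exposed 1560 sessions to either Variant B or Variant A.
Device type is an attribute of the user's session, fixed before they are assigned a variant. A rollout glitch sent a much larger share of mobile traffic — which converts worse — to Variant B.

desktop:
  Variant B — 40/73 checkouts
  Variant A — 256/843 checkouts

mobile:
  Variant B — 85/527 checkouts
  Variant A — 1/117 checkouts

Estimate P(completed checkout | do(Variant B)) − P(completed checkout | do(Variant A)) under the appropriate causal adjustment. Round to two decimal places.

+0.21

The device type-specific comparison favours Variant B throughout, but the pooled figures favour Variant A. The question is whether to condition on device type.
The imbalance in device type arose from how sessions were allocated, not from anything the variant did; and device type independently affects the outcome. The pooled gap is confounded — condition on device type.
Adjusting over the population distribution of device type: 0.587·(0.548−0.304) + 0.413·(0.161−0.009) = +0.206.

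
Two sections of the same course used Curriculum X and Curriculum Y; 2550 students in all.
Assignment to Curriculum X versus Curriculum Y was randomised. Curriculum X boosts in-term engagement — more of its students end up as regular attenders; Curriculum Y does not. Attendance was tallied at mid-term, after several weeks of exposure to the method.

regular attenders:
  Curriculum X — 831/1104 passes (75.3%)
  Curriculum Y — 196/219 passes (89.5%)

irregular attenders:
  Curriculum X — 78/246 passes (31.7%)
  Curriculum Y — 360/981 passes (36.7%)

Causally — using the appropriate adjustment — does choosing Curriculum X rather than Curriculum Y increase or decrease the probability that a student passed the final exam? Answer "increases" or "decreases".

increases

The mid-term attendance-specific comparison favours Curriculum Y throughout, but the pooled figures favour Curriculum X. The question is whether to condition on mid-term attendance.
Mid-term attendance here is a post-treatment variable shaped by the teaching method; conditioning on it would introduce bias rather than remove it. The overall comparison is the causal one.
Pooled: Curriculum X 67.3% vs Curriculum Y 46.3%; Curriculum X is higher overall.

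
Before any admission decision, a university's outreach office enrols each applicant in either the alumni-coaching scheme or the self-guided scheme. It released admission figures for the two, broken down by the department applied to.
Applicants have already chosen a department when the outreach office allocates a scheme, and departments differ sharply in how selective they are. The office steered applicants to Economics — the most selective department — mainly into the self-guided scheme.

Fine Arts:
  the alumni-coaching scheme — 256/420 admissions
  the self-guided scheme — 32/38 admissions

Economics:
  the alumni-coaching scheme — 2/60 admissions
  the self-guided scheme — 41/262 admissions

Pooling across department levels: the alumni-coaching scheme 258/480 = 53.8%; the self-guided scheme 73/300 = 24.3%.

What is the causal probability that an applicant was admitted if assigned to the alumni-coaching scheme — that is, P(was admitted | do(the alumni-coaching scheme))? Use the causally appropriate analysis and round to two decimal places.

Nothing the outreach scheme does changes department; the imbalance is an allocation artefact. With department also predicting the outcome, the pooled figure is confounded, and the within-stratum comparison is the causal one.
Standardising the alumni-coaching scheme to the population department mix: 0.587·256/420 + 0.413·2/60 = 0.372.

0.37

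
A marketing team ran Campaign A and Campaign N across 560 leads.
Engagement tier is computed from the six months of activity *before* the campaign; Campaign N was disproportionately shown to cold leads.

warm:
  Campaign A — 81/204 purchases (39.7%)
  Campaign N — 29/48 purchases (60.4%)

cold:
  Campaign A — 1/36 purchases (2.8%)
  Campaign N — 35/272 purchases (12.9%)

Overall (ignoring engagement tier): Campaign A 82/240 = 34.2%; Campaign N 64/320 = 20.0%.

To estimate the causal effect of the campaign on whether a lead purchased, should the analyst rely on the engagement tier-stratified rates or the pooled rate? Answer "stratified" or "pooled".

stratified

Nothing the campaign does changes engagement tier; the imbalance is an allocation artefact. With engagement tier also predicting the outcome, the pooled figure is confounded, and the within-stratum comparison is the causal one.
Within each level — warm: 39.7% vs 60.4%; cold: 2.8% vs 12.9% — Campaign N is higher every time.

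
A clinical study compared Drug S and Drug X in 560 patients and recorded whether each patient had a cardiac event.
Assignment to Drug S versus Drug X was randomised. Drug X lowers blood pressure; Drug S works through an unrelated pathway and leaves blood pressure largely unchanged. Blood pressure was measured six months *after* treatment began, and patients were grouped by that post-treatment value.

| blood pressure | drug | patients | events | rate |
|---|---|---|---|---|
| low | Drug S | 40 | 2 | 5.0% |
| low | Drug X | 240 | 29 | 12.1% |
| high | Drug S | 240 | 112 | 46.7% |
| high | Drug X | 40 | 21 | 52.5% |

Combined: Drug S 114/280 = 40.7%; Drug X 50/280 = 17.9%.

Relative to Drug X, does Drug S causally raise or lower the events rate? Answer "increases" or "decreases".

increases

Blood pressure lies on the pathway drug → blood pressure → outcome, so adjusting for it blocks the indirect effect. For the total causal effect of drug, use the unadjusted pooled rates.
Pooled: Drug S 40.7% vs Drug X 17.9%; Drug X is lower overall.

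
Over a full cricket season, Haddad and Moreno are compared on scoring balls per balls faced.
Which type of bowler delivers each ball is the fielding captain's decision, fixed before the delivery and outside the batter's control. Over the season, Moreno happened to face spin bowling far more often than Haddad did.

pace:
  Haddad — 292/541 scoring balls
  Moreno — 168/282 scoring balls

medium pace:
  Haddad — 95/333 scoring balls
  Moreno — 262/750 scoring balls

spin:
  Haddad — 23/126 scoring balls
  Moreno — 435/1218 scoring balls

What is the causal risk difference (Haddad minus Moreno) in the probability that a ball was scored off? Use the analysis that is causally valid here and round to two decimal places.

Within every bowling type level Moreno has the higher rate, yet pooled Haddad does — Simpson's reversal.
The imbalance in bowling type arose from how balls faced were allocated, not from anything the player did; and bowling type independently affects the outcome. The pooled gap is confounded — condition on bowling type.
Adjusting over the population distribution of bowling type: 0.253·(0.540−0.596) + 0.333·(0.285−0.349) + 0.414·(0.183−0.357) = -0.108.

-0.11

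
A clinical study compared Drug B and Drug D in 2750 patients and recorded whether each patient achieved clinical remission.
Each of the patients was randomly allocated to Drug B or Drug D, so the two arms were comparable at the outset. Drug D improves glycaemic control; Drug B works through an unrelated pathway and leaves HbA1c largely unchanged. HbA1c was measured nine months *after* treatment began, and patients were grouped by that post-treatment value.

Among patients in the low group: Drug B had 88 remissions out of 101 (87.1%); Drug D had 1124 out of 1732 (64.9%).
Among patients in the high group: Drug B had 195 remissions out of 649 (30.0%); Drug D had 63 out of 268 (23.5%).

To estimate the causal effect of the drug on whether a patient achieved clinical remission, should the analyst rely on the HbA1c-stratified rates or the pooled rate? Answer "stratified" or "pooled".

pooled

HbA1c here is a post-treatment variable shaped by the drug; conditioning on it would introduce bias rather than remove it. The overall comparison is the causal one.
Pooled: Drug B 37.7% vs Drug D 59.4%; Drug D is higher overall.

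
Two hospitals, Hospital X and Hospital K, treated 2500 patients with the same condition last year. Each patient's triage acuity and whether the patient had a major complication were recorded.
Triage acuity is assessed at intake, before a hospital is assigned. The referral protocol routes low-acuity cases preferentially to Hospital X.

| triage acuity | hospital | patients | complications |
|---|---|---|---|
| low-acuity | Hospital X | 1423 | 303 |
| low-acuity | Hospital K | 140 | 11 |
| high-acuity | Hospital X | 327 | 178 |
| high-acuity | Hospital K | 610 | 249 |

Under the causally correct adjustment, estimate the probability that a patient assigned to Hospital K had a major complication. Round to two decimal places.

The imbalance in triage acuity arose from how patients were allocated, not from anything the hospital did; and triage acuity independently affects the outcome. The pooled gap is confounded — condition on triage acuity.
Standardising Hospital K to the population triage acuity mix: 0.625·11/140 + 0.375·249/610 = 0.202.

0.20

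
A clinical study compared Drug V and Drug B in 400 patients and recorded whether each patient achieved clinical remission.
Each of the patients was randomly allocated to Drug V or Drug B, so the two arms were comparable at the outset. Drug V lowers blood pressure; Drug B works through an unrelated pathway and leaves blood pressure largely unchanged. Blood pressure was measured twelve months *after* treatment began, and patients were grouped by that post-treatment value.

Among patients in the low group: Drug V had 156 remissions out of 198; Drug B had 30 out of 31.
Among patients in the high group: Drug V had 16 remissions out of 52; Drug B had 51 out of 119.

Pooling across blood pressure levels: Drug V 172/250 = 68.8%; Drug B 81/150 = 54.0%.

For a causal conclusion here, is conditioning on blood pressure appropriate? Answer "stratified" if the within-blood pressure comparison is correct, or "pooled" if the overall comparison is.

pooled

Drug B is higher inside every blood pressure stratum but Drug V is higher in aggregate. Whether to stratify depends on how blood pressure relates to the drug.
Blood pressure here is a post-treatment variable shaped by the drug; conditioning on it would introduce bias rather than remove it. The overall comparison is the causal one.
Pooled: Drug V 68.8% vs Drug B 54.0%; Drug V is higher overall.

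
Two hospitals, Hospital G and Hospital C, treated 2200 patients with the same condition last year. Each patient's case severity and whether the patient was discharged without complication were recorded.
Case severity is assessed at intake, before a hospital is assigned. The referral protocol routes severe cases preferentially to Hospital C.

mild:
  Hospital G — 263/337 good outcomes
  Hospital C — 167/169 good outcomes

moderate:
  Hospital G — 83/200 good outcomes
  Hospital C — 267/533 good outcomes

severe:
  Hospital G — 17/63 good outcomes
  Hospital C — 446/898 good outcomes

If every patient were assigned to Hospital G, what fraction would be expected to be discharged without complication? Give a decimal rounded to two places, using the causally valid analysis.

Case severity differs across hospitals for reasons unrelated to any effect of the hospital itself, and it separately predicts the outcome — a classic confounder. We must compare within case severity levels.
Standardising Hospital G to the population case severity mix: 0.230·263/337 + 0.333·83/200 + 0.437·17/63 = 0.436.

0.44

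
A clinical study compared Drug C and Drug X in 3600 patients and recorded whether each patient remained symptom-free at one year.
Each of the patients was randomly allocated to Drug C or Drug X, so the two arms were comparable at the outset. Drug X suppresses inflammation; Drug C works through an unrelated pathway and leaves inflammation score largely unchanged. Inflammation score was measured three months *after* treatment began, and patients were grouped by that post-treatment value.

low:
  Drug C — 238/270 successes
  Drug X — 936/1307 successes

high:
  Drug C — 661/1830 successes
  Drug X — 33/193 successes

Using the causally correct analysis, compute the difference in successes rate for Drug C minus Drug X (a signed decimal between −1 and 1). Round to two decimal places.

-0.22

Within every inflammation score level Drug C has the higher rate, yet pooled Drug X does — Simpson's reversal.
Inflammation score is recorded after the drug and is itself shifted by it — it sits on the causal path from drug to outcome. Conditioning on a mediator would strip out part of the effect we want; the pooled comparison gives the total causal effect.
The causal difference is the pooled difference: 0.428 − 0.646 = -0.218.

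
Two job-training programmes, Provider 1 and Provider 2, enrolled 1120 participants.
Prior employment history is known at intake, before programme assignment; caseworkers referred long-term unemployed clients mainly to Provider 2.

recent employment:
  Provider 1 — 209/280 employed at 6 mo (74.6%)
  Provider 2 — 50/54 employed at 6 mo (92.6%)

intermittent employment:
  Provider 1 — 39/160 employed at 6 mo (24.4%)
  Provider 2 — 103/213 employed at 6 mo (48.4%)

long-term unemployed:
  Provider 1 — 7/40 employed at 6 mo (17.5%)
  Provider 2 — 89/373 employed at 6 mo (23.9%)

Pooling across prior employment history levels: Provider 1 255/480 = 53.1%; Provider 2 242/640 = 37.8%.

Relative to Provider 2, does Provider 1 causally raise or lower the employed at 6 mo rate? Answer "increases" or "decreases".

decreases

Prior employment history differs across programmes for reasons unrelated to any effect of the programme itself, and it separately predicts the outcome — a classic confounder. We must compare within prior employment history levels.
Within each level — recent employment: 74.6% vs 92.6%; intermittent employment: 24.4% vs 48.4%; long-term unemployed: 17.5% vs 23.9% — Provider 2 is higher every time.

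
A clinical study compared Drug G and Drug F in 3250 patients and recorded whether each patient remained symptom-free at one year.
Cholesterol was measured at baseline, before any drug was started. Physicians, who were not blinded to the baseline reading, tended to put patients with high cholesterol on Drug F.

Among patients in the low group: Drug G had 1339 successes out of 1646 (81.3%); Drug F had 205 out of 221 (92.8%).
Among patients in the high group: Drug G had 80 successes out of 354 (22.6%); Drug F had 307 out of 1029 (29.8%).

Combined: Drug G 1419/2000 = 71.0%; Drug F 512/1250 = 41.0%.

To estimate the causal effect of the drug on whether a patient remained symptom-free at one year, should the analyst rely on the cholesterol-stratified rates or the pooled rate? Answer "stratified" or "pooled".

stratified

Within every cholesterol level Drug F has the higher rate, yet pooled Drug G does — Simpson's reversal.
Since cholesterol is a pre-existing factor (not a product of the drug) and it affects the outcome on its own, it is a confounder. The stratified rates, not the pooled rate, identify the causal effect.
Within each level — low: 81.3% vs 92.8%; high: 22.6% vs 29.8% — Drug F is higher every time.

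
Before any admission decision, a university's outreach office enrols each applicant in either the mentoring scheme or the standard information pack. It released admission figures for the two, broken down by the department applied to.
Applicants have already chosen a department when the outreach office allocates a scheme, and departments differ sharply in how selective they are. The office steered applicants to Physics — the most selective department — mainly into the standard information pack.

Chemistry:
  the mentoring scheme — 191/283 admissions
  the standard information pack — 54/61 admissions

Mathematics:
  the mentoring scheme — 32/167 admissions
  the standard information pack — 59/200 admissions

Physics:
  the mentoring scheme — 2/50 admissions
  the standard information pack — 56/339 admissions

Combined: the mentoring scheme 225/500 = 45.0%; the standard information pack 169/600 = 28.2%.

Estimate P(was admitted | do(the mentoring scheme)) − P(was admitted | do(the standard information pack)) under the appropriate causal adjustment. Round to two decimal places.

Department satisfies the back-door criterion: it is not a descendant of the outreach scheme, and it blocks the spurious path from outreach scheme to outcome. Adjusting for it (i.e., using the within-department rates) gives the causal effect.
Adjusting over the population distribution of department: 0.313·(0.675−0.885) + 0.334·(0.192−0.295) + 0.354·(0.040−0.165) = -0.145.

-0.14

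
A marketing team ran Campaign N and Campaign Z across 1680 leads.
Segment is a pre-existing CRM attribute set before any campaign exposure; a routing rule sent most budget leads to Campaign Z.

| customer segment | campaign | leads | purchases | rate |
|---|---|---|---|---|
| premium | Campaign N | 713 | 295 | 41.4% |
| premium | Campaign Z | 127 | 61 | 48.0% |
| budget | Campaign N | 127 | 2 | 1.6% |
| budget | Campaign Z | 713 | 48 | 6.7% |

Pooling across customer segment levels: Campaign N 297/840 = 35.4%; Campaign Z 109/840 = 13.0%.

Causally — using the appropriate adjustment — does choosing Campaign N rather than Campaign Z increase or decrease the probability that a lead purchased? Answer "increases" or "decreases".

Campaign Z is higher inside every customer segment stratum but Campaign N is higher in aggregate. Whether to stratify depends on how customer segment relates to the campaign.
Customer segment is set before the campaign has any effect — it is not caused by the campaign — and it independently drives the outcome. That makes it a confounder, so the causal comparison is within customer segment levels.
Within each level — premium: 41.4% vs 48.0%; budget: 1.6% vs 6.7% — Campaign Z is higher every time.

decreases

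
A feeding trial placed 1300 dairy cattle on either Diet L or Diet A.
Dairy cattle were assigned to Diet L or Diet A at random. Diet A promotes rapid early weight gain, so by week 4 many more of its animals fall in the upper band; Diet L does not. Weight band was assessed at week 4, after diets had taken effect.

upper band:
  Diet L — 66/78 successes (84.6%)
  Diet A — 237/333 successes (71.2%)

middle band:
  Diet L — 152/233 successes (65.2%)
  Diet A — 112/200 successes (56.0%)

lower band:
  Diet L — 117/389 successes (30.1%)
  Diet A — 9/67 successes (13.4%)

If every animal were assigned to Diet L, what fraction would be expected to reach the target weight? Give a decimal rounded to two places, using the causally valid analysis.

The distribution of week-4 weight band is itself part of what the diet does — it is an intermediate outcome. Holding it fixed would remove that part of the effect; the total effect is the pooled difference.
So P(outcome | do(Diet L)) is just the pooled rate for Diet L: 335/700 = 0.479.

0.48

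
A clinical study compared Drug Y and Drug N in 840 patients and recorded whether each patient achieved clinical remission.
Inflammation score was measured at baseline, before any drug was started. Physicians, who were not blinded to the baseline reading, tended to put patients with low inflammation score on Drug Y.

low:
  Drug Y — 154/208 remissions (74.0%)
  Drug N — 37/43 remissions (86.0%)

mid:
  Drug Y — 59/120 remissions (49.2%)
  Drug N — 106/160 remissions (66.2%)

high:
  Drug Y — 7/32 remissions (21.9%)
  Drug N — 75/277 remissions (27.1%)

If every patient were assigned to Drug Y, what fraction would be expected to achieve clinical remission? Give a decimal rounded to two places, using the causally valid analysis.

Since inflammation score is a pre-existing factor (not a product of the drug) and it affects the outcome on its own, it is a confounder. The stratified rates, not the pooled rate, identify the causal effect.
Standardising Drug Y to the population inflammation score mix: 0.299·154/208 + 0.333·59/120 + 0.368·7/32 = 0.466.

0.47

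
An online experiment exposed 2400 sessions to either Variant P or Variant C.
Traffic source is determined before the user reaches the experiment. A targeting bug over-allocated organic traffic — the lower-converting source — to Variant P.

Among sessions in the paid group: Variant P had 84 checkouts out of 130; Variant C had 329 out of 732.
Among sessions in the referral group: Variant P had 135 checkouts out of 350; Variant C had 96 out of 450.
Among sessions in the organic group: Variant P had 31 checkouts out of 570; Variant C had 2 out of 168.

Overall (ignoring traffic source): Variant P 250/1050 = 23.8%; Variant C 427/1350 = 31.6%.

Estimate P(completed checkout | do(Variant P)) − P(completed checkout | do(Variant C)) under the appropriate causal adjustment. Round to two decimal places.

Within every traffic source level Variant P has the higher rate, yet pooled Variant C does — Simpson's reversal.
Since traffic source is a pre-existing factor (not a product of the variant) and it affects the outcome on its own, it is a confounder. The stratified rates, not the pooled rate, identify the causal effect.
Adjusting over the population distribution of traffic source: 0.359·(0.646−0.449) + 0.333·(0.386−0.213) + 0.307·(0.054−0.012) = +0.141.

+0.14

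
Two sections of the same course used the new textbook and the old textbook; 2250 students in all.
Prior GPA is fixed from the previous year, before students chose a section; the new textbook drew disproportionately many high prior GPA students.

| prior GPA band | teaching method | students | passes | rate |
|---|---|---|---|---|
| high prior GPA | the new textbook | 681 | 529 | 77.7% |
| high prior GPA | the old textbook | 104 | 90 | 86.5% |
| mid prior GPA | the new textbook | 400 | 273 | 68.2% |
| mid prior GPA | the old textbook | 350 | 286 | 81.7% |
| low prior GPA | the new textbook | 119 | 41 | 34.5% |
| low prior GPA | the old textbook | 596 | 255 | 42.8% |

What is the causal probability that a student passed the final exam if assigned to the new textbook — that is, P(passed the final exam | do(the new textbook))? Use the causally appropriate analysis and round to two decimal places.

The prior GPA band-specific comparison favours the old textbook throughout, but the pooled figures favour the new textbook. The question is whether to condition on prior GPA band.
Prior GPA band differs across teaching methods for reasons unrelated to any effect of the teaching method itself, and it separately predicts the outcome — a classic confounder. We must compare within prior GPA band levels.
Standardising the new textbook to the population prior GPA band mix: 0.349·529/681 + 0.333·273/400 + 0.318·41/119 = 0.608.

0.61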